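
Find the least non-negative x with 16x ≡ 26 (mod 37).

34

The inverse of 16 mod 37 is 7 (since 16·7 = 112 ≡ 1).
So x ≡ 7·26 = 182 ≡ 34 (mod 37).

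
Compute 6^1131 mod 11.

6

Successive squares of 6 mod 11: 6^1≡6, 6^2≡3, 6^4≡9, 6^8≡4, 6^16≡5, 6^32≡3, 6^64≡9, 6^128≡4, 6^256≡5, 6^512≡3, 6^1024≡9.
Since 1131 = 1 + 2 + 8 + 32 + 64 + 1024 in binary, 6^1131 ≡ 6·3·4·3·9·9 ≡ 6 (mod 11).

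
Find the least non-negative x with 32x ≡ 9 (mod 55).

The inverse of 32 mod 55 is 43 (since 32·43 = 1376 ≡ 1).
Multiplying both sides by 43: x ≡ 43·9 = 387 ≡ 2 (mod 55).
Check: 32·2 = 64 = 1·55 + 9.

2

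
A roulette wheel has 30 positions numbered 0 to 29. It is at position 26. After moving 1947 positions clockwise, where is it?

1947 mod 30 = 27 (since 64·30 = 1920).
(26 + 27) mod 30 = 23.

23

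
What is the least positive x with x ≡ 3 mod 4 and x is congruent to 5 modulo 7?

x ≡ 3 (mod 4) gives x ∈ {3, 7, 11, 15, 19}.
The first of these with x mod 7 = 5 is 19.

19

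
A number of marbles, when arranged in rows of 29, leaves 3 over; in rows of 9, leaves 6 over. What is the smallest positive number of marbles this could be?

Since 9·13 ≡ 1 (mod 29), take x = 6 + 9·((3−6)·13 mod 29) = 6 + 9·19 = 177.
Check: 177 mod 29 = 3, 177 mod 9 = 6.

177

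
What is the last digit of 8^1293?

8

Powers of 8 mod 10 repeat with period 4: 8, 4, 2, 6.
1293 leaves remainder 1 on division by 4, so 8^1293 ends in 8.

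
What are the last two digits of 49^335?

Successive squares of 49 mod 100: 49^1≡49, 49^2≡1, 49^4≡1, 49^8≡1, 49^16≡1, 49^32≡1, 49^64≡1, 49^128≡1, 49^256≡1.
Since 335 = 1 + 2 + 4 + 8 + 64 + 256 in binary, 49^335 ≡ 49·1·1·1·1·1 ≡ 49 (mod 100).

49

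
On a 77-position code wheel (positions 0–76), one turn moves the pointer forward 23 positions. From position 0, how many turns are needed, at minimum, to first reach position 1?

77 = 3·23 + 8
23 = 2·8 + 7
8 = 1·7 + 1
7 = 7·1 + 0
Back-substituting gives 23·67 ≡ 1 (mod 77).

67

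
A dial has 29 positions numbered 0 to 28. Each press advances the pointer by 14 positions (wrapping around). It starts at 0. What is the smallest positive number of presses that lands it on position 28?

2

14⁻¹ ≡ 27 (mod 29) because 14·27 = 378 = 13·29 + 1.
Multiplying both sides by 27: x ≡ 27·28 = 756 ≡ 2 (mod 29).
Check: 14·2 = 28 = 0·29 + 28.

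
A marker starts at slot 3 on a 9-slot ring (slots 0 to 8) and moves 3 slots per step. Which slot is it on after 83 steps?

83·3 = 249.
249 mod 9 = 6 (since 27·9 = 243).
(3 + 6) mod 9 = 0.

0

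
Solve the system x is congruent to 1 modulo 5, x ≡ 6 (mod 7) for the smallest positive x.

x ≡ 1 (mod 5) gives x ∈ {1, 6}.
The first of these with x mod 7 = 6 is 6.

6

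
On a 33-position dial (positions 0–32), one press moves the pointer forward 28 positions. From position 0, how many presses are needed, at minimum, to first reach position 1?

13

28·13 = 364 = 11·33 + 1, so 28⁻¹ ≡ 13 (mod 33).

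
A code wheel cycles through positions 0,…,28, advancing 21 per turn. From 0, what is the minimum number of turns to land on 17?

16

21⁻¹ ≡ 18 (mod 29) because 21·18 = 378 = 13·29 + 1.
So x ≡ 18·17 = 306 ≡ 16 (mod 29).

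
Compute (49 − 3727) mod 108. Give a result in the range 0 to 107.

3727 mod 108 = 55 (since 34·108 = 3672).
(49 − 55) mod 108 = 102.

102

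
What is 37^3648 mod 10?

1

The units digit of 37^n cycles with period 4: 7, 9, 3, 1, …
3648 leaves remainder 0 on division by 4, so 37^3648 ends in 1.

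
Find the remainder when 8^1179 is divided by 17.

2

By repeated squaring mod 17: 8^1≡8, 8^2≡13, 8^4≡16, 8^8≡1, 8^16≡1, 8^32≡1, 8^64≡1, 8^128≡1, 8^256≡1, 8^512≡1, 8^1024≡1.
1179 = 1 + 2 + 8 + 16 + 128 + 1024, so 8^1179 ≡ 8·13·1·1·1·1 ≡ 2 (mod 17).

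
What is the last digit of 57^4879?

The units digit of 57^n cycles with period 4: 7, 9, 3, 1, …
4879 leaves remainder 3 on division by 4, so 57^4879 ends in 3.

3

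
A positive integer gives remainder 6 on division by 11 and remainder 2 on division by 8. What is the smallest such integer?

Since 8·7 ≡ 1 (mod 11), take x = 2 + 8·((6−2)·7 mod 11) = 2 + 8·6 = 50.
Check: 50 mod 11 = 6, 50 mod 8 = 2.

50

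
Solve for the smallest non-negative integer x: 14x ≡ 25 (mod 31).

14⁻¹ ≡ 20 (mod 31) because 14·20 = 280 = 9·31 + 1.
Multiplying both sides by 20: x ≡ 20·25 = 500 ≡ 4 (mod 31).

4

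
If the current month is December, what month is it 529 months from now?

Dividing 529 by 12 gives quotient 44 and remainder 1.
December + 1 month → January.

January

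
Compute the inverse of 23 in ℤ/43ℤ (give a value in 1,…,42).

23·15 = 345 = 8·43 + 1, so 23⁻¹ ≡ 15 (mod 43).

15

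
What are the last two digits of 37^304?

Square-and-reduce mod 100: 37^1≡37, 37^2≡69, 37^4≡61, 37^8≡21, 37^16≡41, 37^32≡81, 37^64≡61, 37^128≡21, 37^256≡41.
304 = 16 + 32 + 256, so 37^304 ≡ 41·81·41 ≡ 61 (mod 100).

61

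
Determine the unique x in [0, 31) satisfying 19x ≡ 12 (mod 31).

30

19⁻¹ ≡ 18 (mod 31) because 19·18 = 342 = 11·31 + 1.
So x ≡ 18·12 = 216 ≡ 30 (mod 31).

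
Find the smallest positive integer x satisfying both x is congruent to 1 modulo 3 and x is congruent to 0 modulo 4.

x ≡ 1 (mod 3) gives x ∈ {1, 4}.
The first of these with x mod 4 = 0 is 4.

4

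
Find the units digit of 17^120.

The units digit of 17^n cycles with period 4: 7, 9, 3, 1, …
120 mod 4 = 0, so the last digit matches 7^4 = 1.

1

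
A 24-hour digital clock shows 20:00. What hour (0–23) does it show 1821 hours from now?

1821 − 75·24 = 21, so 1821 ≡ 21 (mod 24).
(20 + 21) mod 24 = 17.

17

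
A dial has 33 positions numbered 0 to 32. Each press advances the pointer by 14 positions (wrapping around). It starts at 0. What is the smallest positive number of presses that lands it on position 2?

14⁻¹ ≡ 26 (mod 33) because 14·26 = 364 = 11·33 + 1.
So x ≡ 26·2 = 52 ≡ 19 (mod 33).

19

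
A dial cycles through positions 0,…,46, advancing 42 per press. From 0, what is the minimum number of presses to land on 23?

33

42⁻¹ ≡ 28 (mod 47) because 42·28 = 1176 = 25·47 + 1.
Multiplying both sides by 28: x ≡ 28·23 = 644 ≡ 33 (mod 47).
Check: 42·33 = 1386 = 29·47 + 23.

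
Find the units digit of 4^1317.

4

Powers of 4 mod 10 repeat with period 2: 4, 6.
1317 leaves remainder 1 on division by 2, so 4^1317 ends in 4.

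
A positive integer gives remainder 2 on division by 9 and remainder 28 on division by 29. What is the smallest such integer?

Since 29·5 ≡ 1 (mod 9), take x = 28 + 29·((2−28)·5 mod 9) = 28 + 29·5 = 173.
Check: 173 mod 9 = 2, 173 mod 29 = 28.

173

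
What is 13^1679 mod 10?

7

Last digits of 3^n: 3, 9, 7, 1 (period 4).
1679 mod 4 = 3, so the last digit matches 3^3 = 7.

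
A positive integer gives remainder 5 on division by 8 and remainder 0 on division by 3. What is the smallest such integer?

21

x ≡ 0 (mod 3) gives x ∈ {0, 3, 6, 9, 12, 15, 18, 21}.
The first of these with x mod 8 = 5 is 21.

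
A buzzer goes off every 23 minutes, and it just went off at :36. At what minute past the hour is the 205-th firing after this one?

205·23 = 4715.
4715 = 78·60 + 35, so 4715 mod 60 = 35.
(36 + 35) mod 60 = 11.

11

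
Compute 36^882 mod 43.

1

By repeated squaring mod 43: 36^1≡36, 36^2≡6, 36^4≡36, 36^8≡6, 36^16≡36, 36^32≡6, 36^64≡36, 36^128≡6, 36^256≡36, 36^512≡6.
882 = 2 + 16 + 32 + 64 + 256 + 512, so 36^882 ≡ 6·36·6·36·36·6 ≡ 1 (mod 43).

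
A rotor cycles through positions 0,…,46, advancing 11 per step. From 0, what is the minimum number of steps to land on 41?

11⁻¹ ≡ 30 (mod 47) because 11·30 = 330 = 7·47 + 1.
So x ≡ 30·41 = 1230 ≡ 8 (mod 47).

8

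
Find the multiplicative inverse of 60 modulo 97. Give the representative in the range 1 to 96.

76

60·76 = 4560 = 47·97 + 1, so 60⁻¹ ≡ 76 (mod 97).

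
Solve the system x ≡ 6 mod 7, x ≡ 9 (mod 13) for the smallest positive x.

x ≡ 6 (mod 7) gives x ∈ {6, 13, 20, 27, 34, 41, 48}.
The first of these with x mod 13 = 9 is 48.

48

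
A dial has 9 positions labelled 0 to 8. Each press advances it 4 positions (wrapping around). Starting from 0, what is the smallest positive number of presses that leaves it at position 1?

7

9 = 2·4 + 1
4 = 4·1 + 0
Back-substituting gives 4·7 ≡ 1 (mod 9).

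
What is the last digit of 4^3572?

The units digit of 4^n cycles with period 2: 4, 6, …
3572 leaves remainder 0 on division by 2, so 4^3572 ends in 6.

6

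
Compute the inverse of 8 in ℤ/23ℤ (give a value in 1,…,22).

3

23 = 2·8 + 7
8 = 1·7 + 1
7 = 7·1 + 0
Back-substituting gives 8·3 ≡ 1 (mod 23).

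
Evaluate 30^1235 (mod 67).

By repeated squaring mod 67: 30^1≡30, 30^2≡29, 30^4≡37, 30^8≡29, 30^16≡37, 30^32≡29, 30^64≡37, 30^128≡29, 30^256≡37, 30^512≡29, 30^1024≡37.
1235 = 1 + 2 + 16 + 64 + 128 + 1024, so 30^1235 ≡ 30·29·37·37·29·37 ≡ 38 (mod 67).

38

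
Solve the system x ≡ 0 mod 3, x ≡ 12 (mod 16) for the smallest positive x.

12

x ≡ 0 (mod 3) gives x ∈ {0, 3, 6, 9, 12}.
The first of these with x mod 16 = 12 is 12.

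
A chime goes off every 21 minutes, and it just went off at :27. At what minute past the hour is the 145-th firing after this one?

12

145·21 = 3045.
3045 − 50·60 = 45, so 3045 ≡ 45 (mod 60).
(27 + 45) mod 60 = 12.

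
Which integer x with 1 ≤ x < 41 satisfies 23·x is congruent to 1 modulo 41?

23·25 = 575 = 14·41 + 1, so 23⁻¹ ≡ 25 (mod 41).

25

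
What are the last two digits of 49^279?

Square-and-reduce mod 100: 49^1≡49, 49^2≡1, 49^4≡1, 49^8≡1, 49^16≡1, 49^32≡1, 49^64≡1, 49^128≡1, 49^256≡1.
Since 279 = 1 + 2 + 4 + 16 + 256 in binary, 49^279 ≡ 49·1·1·1·1 ≡ 49 (mod 100).

49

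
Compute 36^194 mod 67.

Square-and-reduce mod 67: 36^1≡36, 36^2≡23, 36^4≡60, 36^8≡49, 36^16≡56, 36^32≡54, 36^64≡35, 36^128≡19.
194 = 2 + 64 + 128, so 36^194 ≡ 23·35·19 ≡ 19 (mod 67).

19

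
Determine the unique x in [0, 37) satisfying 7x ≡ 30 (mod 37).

7⁻¹ ≡ 16 (mod 37) because 7·16 = 112 = 3·37 + 1.
So x ≡ 16·30 = 480 ≡ 36 (mod 37).

36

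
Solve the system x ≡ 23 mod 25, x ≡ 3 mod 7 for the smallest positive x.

x ≡ 3 (mod 7) gives x ∈ {3, 10, 17, 24, 31, 38, 45, 52, …}.
The first of these with x mod 25 = 23 is 73.

73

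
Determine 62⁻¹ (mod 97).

97 = 1·62 + 35
62 = 1·35 + 27
35 = 1·27 + 8
27 = 3·8 + 3
8 = 2·3 + 2
3 = 1·2 + 1
2 = 2·1 + 0
Back-substituting gives 62·36 ≡ 1 (mod 97).

36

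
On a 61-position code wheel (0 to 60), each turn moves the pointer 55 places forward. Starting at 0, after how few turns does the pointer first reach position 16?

38

The inverse of 55 mod 61 is 10 (since 55·10 = 550 ≡ 1).
So x ≡ 10·16 = 160 ≡ 38 (mod 61).
Check: 55·38 = 2090 = 34·61 + 16.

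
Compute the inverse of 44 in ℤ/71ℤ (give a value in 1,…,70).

71 = 1·44 + 27
44 = 1·27 + 17
27 = 1·17 + 10
17 = 1·10 + 7
10 = 1·7 + 3
7 = 2·3 + 1
3 = 3·1 + 0
Back-substituting gives 44·21 ≡ 1 (mod 71).

21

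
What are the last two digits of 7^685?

07

Successive squares of 7 mod 100: 7^1≡7, 7^2≡49, 7^4≡1, 7^8≡1, 7^16≡1, 7^32≡1, 7^64≡1, 7^128≡1, 7^256≡1, 7^512≡1.
Since 685 = 1 + 4 + 8 + 32 + 128 + 512 in binary, 7^685 ≡ 7·1·1·1·1·1 ≡ 7 (mod 100).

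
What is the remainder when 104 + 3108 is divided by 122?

3108 − 25·122 = 58, so 3108 ≡ 58 (mod 122).
(104 + 58) mod 122 = 40.

40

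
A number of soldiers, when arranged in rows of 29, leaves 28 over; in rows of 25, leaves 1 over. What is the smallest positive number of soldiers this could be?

x ≡ 1 (mod 25) gives x ∈ {1, 26, 51, 76, 101, 126, 151, 176, …}.
The first of these with x mod 29 = 28 is 376.

376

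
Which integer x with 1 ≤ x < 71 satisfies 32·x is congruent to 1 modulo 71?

32·20 = 640 = 9·71 + 1, so 32⁻¹ ≡ 20 (mod 71).

20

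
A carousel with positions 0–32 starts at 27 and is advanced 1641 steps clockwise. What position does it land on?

1641 − 49·33 = 24, so 1641 ≡ 24 (mod 33).
(27 + 24) mod 33 = 18.

18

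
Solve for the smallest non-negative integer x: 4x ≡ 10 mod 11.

8

4⁻¹ ≡ 3 (mod 11) because 4·3 = 12 = 1·11 + 1.
So x ≡ 3·10 = 30 ≡ 8 (mod 11).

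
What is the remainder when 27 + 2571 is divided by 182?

2571 − 14·182 = 23, so 2571 ≡ 23 (mod 182).
(27 + 23) mod 182 = 50.

50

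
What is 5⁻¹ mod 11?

11 = 2·5 + 1
5 = 5·1 + 0
Back-substituting gives 5·9 ≡ 1 (mod 11).

9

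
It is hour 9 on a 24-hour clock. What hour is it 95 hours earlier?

95 = 3·24 + 23, so 95 mod 24 = 23.
(9 − 23) mod 24 = 10.

10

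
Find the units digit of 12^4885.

Last digits of 2^n: 2, 4, 8, 6 (period 4).
4885 mod 4 = 1, so the last digit matches 2^1 = 2.

2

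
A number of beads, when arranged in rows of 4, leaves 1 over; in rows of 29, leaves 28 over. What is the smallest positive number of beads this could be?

57

x ≡ 1 (mod 4) gives x ∈ {1, 5, 9, 13, 17, 21, 25, 29, …}.
The first of these with x mod 29 = 28 is 57.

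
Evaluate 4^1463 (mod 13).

10

Square-and-reduce mod 13: 4^1≡4, 4^2≡3, 4^4≡9, 4^8≡3, 4^16≡9, 4^32≡3, 4^64≡9, 4^128≡3, 4^256≡9, 4^512≡3, 4^1024≡9.
Since 1463 = 1 + 2 + 4 + 16 + 32 + 128 + 256 + 1024 in binary, 4^1463 ≡ 4·3·9·9·3·3·9·9 ≡ 10 (mod 13).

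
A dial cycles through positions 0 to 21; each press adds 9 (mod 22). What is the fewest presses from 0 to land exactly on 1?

22 = 2·9 + 4
9 = 2·4 + 1
4 = 4·1 + 0
Back-substituting gives 9·5 ≡ 1 (mod 22).

5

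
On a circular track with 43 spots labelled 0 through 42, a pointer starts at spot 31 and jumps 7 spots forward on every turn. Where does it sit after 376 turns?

376·7 = 2632.
2632 = 61·43 + 9, so 2632 mod 43 = 9.
(31 + 9) mod 43 = 40.

40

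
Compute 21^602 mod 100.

Successive squares of 21 mod 100: 21^1≡21, 21^2≡41, 21^4≡81, 21^8≡61, 21^16≡21, 21^32≡41, 21^64≡81, 21^128≡61, 21^256≡21, 21^512≡41.
602 = 2 + 8 + 16 + 64 + 512, so 21^602 ≡ 41·61·21·81·41 ≡ 41 (mod 100).

41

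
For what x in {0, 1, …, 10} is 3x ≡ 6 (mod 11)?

The inverse of 3 mod 11 is 4 (since 3·4 = 12 ≡ 1).
So x ≡ 4·6 = 24 ≡ 2 (mod 11).

2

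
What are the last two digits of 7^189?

07

Successive squares of 7 mod 100: 7^1≡7, 7^2≡49, 7^4≡1, 7^8≡1, 7^16≡1, 7^32≡1, 7^64≡1, 7^128≡1.
Since 189 = 1 + 4 + 8 + 16 + 32 + 128 in binary, 7^189 ≡ 7·1·1·1·1·1 ≡ 7 (mod 100).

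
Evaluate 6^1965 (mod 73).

Successive squares of 6 mod 73: 6^1≡6, 6^2≡36, 6^4≡55, 6^8≡32, 6^16≡2, 6^32≡4, 6^64≡16, 6^128≡37, 6^256≡55, 6^512≡32, 6^1024≡2.
1965 = 1 + 4 + 8 + 32 + 128 + 256 + 512 + 1024, so 6^1965 ≡ 6·55·32·4·37·55·32·2 ≡ 3 (mod 73).

3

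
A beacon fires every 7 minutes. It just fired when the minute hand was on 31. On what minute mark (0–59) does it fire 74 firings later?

9

74·7 = 518.
518 = 8·60 + 38, so 518 mod 60 = 38.
(31 + 38) mod 60 = 9.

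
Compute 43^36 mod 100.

1

By repeated squaring mod 100: 43^1≡43, 43^2≡49, 43^4≡1, 43^8≡1, 43^16≡1, 43^32≡1.
36 = 4 + 32, so 43^36 ≡ 1·1 ≡ 1 (mod 100).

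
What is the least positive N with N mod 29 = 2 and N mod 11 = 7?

205

x ≡ 7 (mod 11) gives x ∈ {7, 18, 29, 40, 51, 62, 73, 84, …}.
The first of these with x mod 29 = 2 is 205.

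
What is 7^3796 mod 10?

Last digits of 7^n: 7, 9, 3, 1 (period 4).
3796 leaves remainder 0 on division by 4, so 7^3796 ends in 1.

1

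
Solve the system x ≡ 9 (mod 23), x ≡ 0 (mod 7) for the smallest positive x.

147

Since 7·10 ≡ 1 (mod 23), take x = 0 + 7·((9−0)·10 mod 23) = 0 + 7·21 = 147.
Check: 147 mod 23 = 9, 147 mod 7 = 0.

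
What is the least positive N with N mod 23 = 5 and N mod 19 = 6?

120

Since 19·17 ≡ 1 (mod 23), take x = 6 + 19·((5−6)·17 mod 23) = 6 + 19·6 = 120.
Check: 120 mod 23 = 5, 120 mod 19 = 6.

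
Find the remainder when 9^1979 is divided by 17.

15

By repeated squaring mod 17: 9^1≡9, 9^2≡13, 9^4≡16, 9^8≡1, 9^16≡1, 9^32≡1, 9^64≡1, 9^128≡1, 9^256≡1, 9^512≡1, 9^1024≡1.
Since 1979 = 1 + 2 + 8 + 16 + 32 + 128 + 256 + 512 + 1024 in binary, 9^1979 ≡ 9·13·1·1·1·1·1·1·1 ≡ 15 (mod 17).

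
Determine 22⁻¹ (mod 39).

39 = 1·22 + 17
22 = 1·17 + 5
17 = 3·5 + 2
5 = 2·2 + 1
2 = 2·1 + 0
Back-substituting gives 22·16 ≡ 1 (mod 39).

16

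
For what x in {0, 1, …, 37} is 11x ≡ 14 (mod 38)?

22

The inverse of 11 mod 38 is 7 (since 11·7 = 77 ≡ 1).
So x ≡ 7·14 = 98 ≡ 22 (mod 38).
Check: 11·22 = 242 = 6·38 + 14.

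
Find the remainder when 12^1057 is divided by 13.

Square-and-reduce mod 13: 12^1≡12, 12^2≡1, 12^4≡1, 12^8≡1, 12^16≡1, 12^32≡1, 12^64≡1, 12^128≡1, 12^256≡1, 12^512≡1, 12^1024≡1.
Since 1057 = 1 + 32 + 1024 in binary, 12^1057 ≡ 12·1·1 ≡ 12 (mod 13).

12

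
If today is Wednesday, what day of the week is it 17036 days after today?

Monday

17036 − 2433·7 = 5, so 17036 ≡ 5 (mod 7).
Wednesday + 5 days → Monday.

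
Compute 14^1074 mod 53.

By repeated squaring mod 53: 14^1≡14, 14^2≡37, 14^4≡44, 14^8≡28, 14^16≡42, 14^32≡15, 14^64≡13, 14^128≡10, 14^256≡47, 14^512≡36, 14^1024≡24.
1074 = 2 + 16 + 32 + 1024, so 14^1074 ≡ 37·42·15·24 ≡ 25 (mod 53).

25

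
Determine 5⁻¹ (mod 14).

5·3 = 15 = 1·14 + 1, so 5⁻¹ ≡ 3 (mod 14).

3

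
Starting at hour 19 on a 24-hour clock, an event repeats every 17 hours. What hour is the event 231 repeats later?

10

231·17 = 3927.
3927 − 163·24 = 15, so 3927 ≡ 15 (mod 24).
(19 + 15) mod 24 = 10.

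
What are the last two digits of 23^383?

Successive squares of 23 mod 100: 23^1≡23, 23^2≡29, 23^4≡41, 23^8≡81, 23^16≡61, 23^32≡21, 23^64≡41, 23^128≡81, 23^256≡61.
Since 383 = 1 + 2 + 4 + 8 + 16 + 32 + 64 + 256 in binary, 23^383 ≡ 23·29·41·81·61·21·41·61 ≡ 67 (mod 100).

67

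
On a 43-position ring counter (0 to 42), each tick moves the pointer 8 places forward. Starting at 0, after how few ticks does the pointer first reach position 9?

28

The inverse of 8 mod 43 is 27 (since 8·27 = 216 ≡ 1).
Multiplying both sides by 27: x ≡ 27·9 = 243 ≡ 28 (mod 43).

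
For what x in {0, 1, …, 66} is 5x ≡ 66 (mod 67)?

5⁻¹ ≡ 27 (mod 67) because 5·27 = 135 = 2·67 + 1.
Multiplying both sides by 27: x ≡ 27·66 = 1782 ≡ 40 (mod 67).

40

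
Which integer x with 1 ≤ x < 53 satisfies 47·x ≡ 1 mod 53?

47·44 = 2068 = 39·53 + 1, so 47⁻¹ ≡ 44 (mod 53).

44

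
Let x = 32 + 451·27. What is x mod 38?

11

451·27 = 12177.
Dividing 12177 by 38 gives quotient 320 and remainder 17.
(32 + 17) mod 38 = 11.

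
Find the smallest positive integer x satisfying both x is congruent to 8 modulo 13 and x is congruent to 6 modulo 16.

Since 16·9 ≡ 1 (mod 13), take x = 6 + 16·((8−6)·9 mod 13) = 6 + 16·5 = 86.
Check: 86 mod 13 = 8, 86 mod 16 = 6.

86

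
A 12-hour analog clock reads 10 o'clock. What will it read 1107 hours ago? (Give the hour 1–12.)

7

1107 = 92·12 + 3, so 1107 mod 12 = 3.
10 − 3 → 7 on a 12-hour dial.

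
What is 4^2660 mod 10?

Last digits of 4^n: 4, 6 (period 2).
2660 mod 2 = 0, so the last digit matches 4^2 = 6.

6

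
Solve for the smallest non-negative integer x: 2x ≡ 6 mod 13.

3

2⁻¹ ≡ 7 (mod 13) because 2·7 = 14 = 1·13 + 1.
So x ≡ 7·6 = 42 ≡ 3 (mod 13).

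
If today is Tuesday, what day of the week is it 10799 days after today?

Dividing 10799 by 7 gives quotient 1542 and remainder 5.
Tuesday + 5 days → Sunday.

Sunday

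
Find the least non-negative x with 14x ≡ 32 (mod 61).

11

The inverse of 14 mod 61 is 48 (since 14·48 = 672 ≡ 1).
So x ≡ 48·32 = 1536 ≡ 11 (mod 61).
Check: 14·11 = 154 = 2·61 + 32.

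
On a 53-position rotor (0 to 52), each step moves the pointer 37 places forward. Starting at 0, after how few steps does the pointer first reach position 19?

22

37⁻¹ ≡ 43 (mod 53) because 37·43 = 1591 = 30·53 + 1.
So x ≡ 43·19 = 817 ≡ 22 (mod 53).
Check: 37·22 = 814 = 15·53 + 19.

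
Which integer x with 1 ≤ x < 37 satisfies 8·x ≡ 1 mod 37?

14

37 = 4·8 + 5
8 = 1·5 + 3
5 = 1·3 + 2
3 = 1·2 + 1
2 = 2·1 + 0
Back-substituting gives 8·14 ≡ 1 (mod 37).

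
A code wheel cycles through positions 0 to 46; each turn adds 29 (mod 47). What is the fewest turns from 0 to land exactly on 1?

13

29·13 = 377 = 8·47 + 1, so 29⁻¹ ≡ 13 (mod 47).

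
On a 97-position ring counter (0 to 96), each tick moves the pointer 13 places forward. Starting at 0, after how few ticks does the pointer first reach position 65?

The inverse of 13 mod 97 is 15 (since 13·15 = 195 ≡ 1).
So x ≡ 15·65 = 975 ≡ 5 (mod 97).

5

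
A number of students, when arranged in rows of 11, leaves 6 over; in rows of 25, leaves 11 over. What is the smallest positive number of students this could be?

x ≡ 6 (mod 11) gives x ∈ {6, 17, 28, 39, 50, 61}.
The first of these with x mod 25 = 11 is 61.

61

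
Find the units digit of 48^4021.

8

Powers of 8 mod 10 repeat with period 4: 8, 4, 2, 6.
4021 leaves remainder 1 on division by 4, so 48^4021 ends in 8.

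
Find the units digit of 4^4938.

6

The units digit of 4^n cycles with period 2: 4, 6, …
4938 leaves remainder 0 on division by 2, so 4^4938 ends in 6.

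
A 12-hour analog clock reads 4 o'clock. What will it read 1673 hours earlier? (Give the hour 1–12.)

11

1673 = 139·12 + 5, so 1673 mod 12 = 5.
4 − 5 → 11 on a 12-hour dial.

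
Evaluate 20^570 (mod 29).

By repeated squaring mod 29: 20^1≡20, 20^2≡23, 20^4≡7, 20^8≡20, 20^16≡23, 20^32≡7, 20^64≡20, 20^128≡23, 20^256≡7, 20^512≡20.
Since 570 = 2 + 8 + 16 + 32 + 512 in binary, 20^570 ≡ 23·20·23·7·20 ≡ 25 (mod 29).

25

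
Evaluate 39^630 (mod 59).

12

By repeated squaring mod 59: 39^1≡39, 39^2≡46, 39^4≡51, 39^8≡5, 39^16≡25, 39^32≡35, 39^64≡45, 39^128≡19, 39^256≡7, 39^512≡49.
630 = 2 + 4 + 16 + 32 + 64 + 512, so 39^630 ≡ 46·51·25·35·45·49 ≡ 12 (mod 59).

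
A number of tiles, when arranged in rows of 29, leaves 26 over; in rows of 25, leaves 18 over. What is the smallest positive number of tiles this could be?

x ≡ 18 (mod 25) gives x ∈ {18, 43, 68, 93, 118, 143, 168, 193, …}.
The first of these with x mod 29 = 26 is 693.

693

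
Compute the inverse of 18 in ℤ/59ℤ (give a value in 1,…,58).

23

59 = 3·18 + 5
18 = 3·5 + 3
5 = 1·3 + 2
3 = 1·2 + 1
2 = 2·1 + 0
Back-substituting gives 18·23 ≡ 1 (mod 59).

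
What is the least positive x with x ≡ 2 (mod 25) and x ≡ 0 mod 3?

Since 3·17 ≡ 1 (mod 25), take x = 0 + 3·((2−0)·17 mod 25) = 0 + 3·9 = 27.
Check: 27 mod 25 = 2, 27 mod 3 = 0.

27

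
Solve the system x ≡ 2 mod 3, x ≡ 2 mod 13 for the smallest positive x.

2

Since 13·1 ≡ 1 (mod 3), take x = 2 + 13·((2−2)·1 mod 3) = 2 + 13·0 = 2.
Check: 2 mod 3 = 2, 2 mod 13 = 2.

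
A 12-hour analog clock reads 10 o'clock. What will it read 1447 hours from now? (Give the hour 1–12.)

Dividing 1447 by 12 gives quotient 120 and remainder 7.
10 + 7 → 5 on a 12-hour dial.

5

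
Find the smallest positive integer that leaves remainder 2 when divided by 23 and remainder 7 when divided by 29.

x ≡ 2 (mod 23) gives x ∈ {2, 25, 48, 71, 94}.
The first of these with x mod 29 = 7 is 94.

94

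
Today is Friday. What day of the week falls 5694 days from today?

Monday

5694 mod 7 = 3 (since 813·7 = 5691).
Friday + 3 days → Monday.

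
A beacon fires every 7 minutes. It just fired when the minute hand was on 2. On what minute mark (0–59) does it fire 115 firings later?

27

115·7 = 805.
805 − 13·60 = 25, so 805 ≡ 25 (mod 60).
(2 + 25) mod 60 = 27.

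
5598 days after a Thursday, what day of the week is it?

5598 − 799·7 = 5, so 5598 ≡ 5 (mod 7).
Thursday + 5 days → Tuesday.

Tuesday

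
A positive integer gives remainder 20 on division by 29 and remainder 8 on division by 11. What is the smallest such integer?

Since 11·8 ≡ 1 (mod 29), take x = 8 + 11·((20−8)·8 mod 29) = 8 + 11·9 = 107.
Check: 107 mod 29 = 20, 107 mod 11 = 8.

107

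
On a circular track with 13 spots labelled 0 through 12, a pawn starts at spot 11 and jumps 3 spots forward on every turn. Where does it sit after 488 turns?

6

488·3 = 1464.
1464 = 112·13 + 8, so 1464 mod 13 = 8.
(11 + 8) mod 13 = 6.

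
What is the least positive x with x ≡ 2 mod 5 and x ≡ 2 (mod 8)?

Since 8·2 ≡ 1 (mod 5), take x = 2 + 8·((2−2)·2 mod 5) = 2 + 8·0 = 2.
Check: 2 mod 5 = 2, 2 mod 8 = 2.

2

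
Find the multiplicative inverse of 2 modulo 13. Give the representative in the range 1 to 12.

7

13 = 6·2 + 1
2 = 2·1 + 0
Back-substituting gives 2·7 ≡ 1 (mod 13).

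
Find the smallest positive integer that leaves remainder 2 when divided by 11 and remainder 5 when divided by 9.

68

x ≡ 5 (mod 9) gives x ∈ {5, 14, 23, 32, 41, 50, 59, 68}.
The first of these with x mod 11 = 2 is 68.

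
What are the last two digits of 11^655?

Square-and-reduce mod 100: 11^1≡11, 11^2≡21, 11^4≡41, 11^8≡81, 11^16≡61, 11^32≡21, 11^64≡41, 11^128≡81, 11^256≡61, 11^512≡21.
655 = 1 + 2 + 4 + 8 + 128 + 512, so 11^655 ≡ 11·21·41·81·81·21 ≡ 51 (mod 100).

51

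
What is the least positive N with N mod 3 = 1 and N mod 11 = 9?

31

x ≡ 1 (mod 3) gives x ∈ {1, 4, 7, 10, 13, 16, 19, 22, …}.
The first of these with x mod 11 = 9 is 31.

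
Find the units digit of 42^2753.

2

Powers of 2 mod 10 repeat with period 4: 2, 4, 8, 6.
2753 leaves remainder 1 on division by 4, so 42^2753 ends in 2.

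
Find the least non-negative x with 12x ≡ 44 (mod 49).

20

The inverse of 12 mod 49 is 45 (since 12·45 = 540 ≡ 1).
Multiplying both sides by 45: x ≡ 45·44 = 1980 ≡ 20 (mod 49).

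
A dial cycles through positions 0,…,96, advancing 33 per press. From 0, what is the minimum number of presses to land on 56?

The inverse of 33 mod 97 is 50 (since 33·50 = 1650 ≡ 1).
Multiplying both sides by 50: x ≡ 50·56 = 2800 ≡ 84 (mod 97).

84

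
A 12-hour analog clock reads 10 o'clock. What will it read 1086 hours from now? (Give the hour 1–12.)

1086 − 90·12 = 6, so 1086 ≡ 6 (mod 12).
10 + 6 → 4 on a 12-hour dial.

4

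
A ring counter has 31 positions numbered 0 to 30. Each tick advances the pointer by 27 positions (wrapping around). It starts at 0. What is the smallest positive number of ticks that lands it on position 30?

8

The inverse of 27 mod 31 is 23 (since 27·23 = 621 ≡ 1).
Multiplying both sides by 23: x ≡ 23·30 = 690 ≡ 8 (mod 31).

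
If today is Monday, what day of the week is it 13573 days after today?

Dividing 13573 by 7 gives quotient 1939 and remainder 0.
Monday + 0 days → Monday.

Monday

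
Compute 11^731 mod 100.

Successive squares of 11 mod 100: 11^1≡11, 11^2≡21, 11^4≡41, 11^8≡81, 11^16≡61, 11^32≡21, 11^64≡41, 11^128≡81, 11^256≡61, 11^512≡21.
Since 731 = 1 + 2 + 8 + 16 + 64 + 128 + 512 in binary, 11^731 ≡ 11·21·81·61·41·81·21 ≡ 11 (mod 100).

11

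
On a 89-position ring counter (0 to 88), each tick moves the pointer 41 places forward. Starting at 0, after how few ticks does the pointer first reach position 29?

68

41⁻¹ ≡ 76 (mod 89) because 41·76 = 3116 = 35·89 + 1.
So x ≡ 76·29 = 2204 ≡ 68 (mod 89).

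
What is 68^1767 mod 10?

2

Powers of 8 mod 10 repeat with period 4: 8, 4, 2, 6.
1767 mod 4 = 3, so the last digit matches 8^3 = 2.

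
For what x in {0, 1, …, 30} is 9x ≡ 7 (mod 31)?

9⁻¹ ≡ 7 (mod 31) because 9·7 = 63 = 2·31 + 1.
So x ≡ 7·7 = 49 ≡ 18 (mod 31).
Check: 9·18 = 162 = 5·31 + 7.

18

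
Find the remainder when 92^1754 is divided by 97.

65

Square-and-reduce mod 97: 92^1≡92, 92^2≡25, 92^4≡43, 92^8≡6, 92^16≡36, 92^32≡35, 92^64≡61, 92^128≡35, 92^256≡61, 92^512≡35, 92^1024≡61.
1754 = 2 + 8 + 16 + 64 + 128 + 512 + 1024, so 92^1754 ≡ 25·6·36·61·35·35·61 ≡ 65 (mod 97).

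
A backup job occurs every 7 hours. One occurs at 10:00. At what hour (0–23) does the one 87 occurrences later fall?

87·7 = 609.
609 = 25·24 + 9, so 609 mod 24 = 9.
(10 + 9) mod 24 = 19.

19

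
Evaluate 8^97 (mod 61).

By repeated squaring mod 61: 8^1≡8, 8^2≡3, 8^4≡9, 8^8≡20, 8^16≡34, 8^32≡58, 8^64≡9.
Since 97 = 1 + 32 + 64 in binary, 8^97 ≡ 8·58·9 ≡ 28 (mod 61).

28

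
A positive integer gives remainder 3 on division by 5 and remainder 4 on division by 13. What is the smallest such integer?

Since 13·2 ≡ 1 (mod 5), take x = 4 + 13·((3−4)·2 mod 5) = 4 + 13·3 = 43.
Check: 43 mod 5 = 3, 43 mod 13 = 4.

43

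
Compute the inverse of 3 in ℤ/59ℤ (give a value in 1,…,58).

20

3·20 = 60 = 1·59 + 1, so 3⁻¹ ≡ 20 (mod 59).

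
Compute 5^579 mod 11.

Successive squares of 5 mod 11: 5^1≡5, 5^2≡3, 5^4≡9, 5^8≡4, 5^16≡5, 5^32≡3, 5^64≡9, 5^128≡4, 5^256≡5, 5^512≡3.
Since 579 = 1 + 2 + 64 + 512 in binary, 5^579 ≡ 5·3·9·3 ≡ 9 (mod 11).

9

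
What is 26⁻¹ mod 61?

54

61 = 2·26 + 9
26 = 2·9 + 8
9 = 1·8 + 1
8 = 8·1 + 0
Back-substituting gives 26·54 ≡ 1 (mod 61).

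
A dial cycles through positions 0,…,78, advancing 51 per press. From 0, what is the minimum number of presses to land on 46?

51⁻¹ ≡ 31 (mod 79) because 51·31 = 1581 = 20·79 + 1.
Multiplying both sides by 31: x ≡ 31·46 = 1426 ≡ 4 (mod 79).

4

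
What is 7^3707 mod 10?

Powers of 7 mod 10 repeat with period 4: 7, 9, 3, 1.
3707 leaves remainder 3 on division by 4, so 7^3707 ends in 3.

3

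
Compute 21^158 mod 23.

By repeated squaring mod 23: 21^1≡21, 21^2≡4, 21^4≡16, 21^8≡3, 21^16≡9, 21^32≡12, 21^64≡6, 21^128≡13.
Since 158 = 2 + 4 + 8 + 16 + 128 in binary, 21^158 ≡ 4·16·3·9·13 ≡ 16 (mod 23).

16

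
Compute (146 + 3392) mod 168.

10

3392 mod 168 = 32 (since 20·168 = 3360).
(146 + 32) mod 168 = 10.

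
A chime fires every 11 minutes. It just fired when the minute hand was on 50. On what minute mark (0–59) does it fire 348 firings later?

348·11 = 3828.
3828 mod 60 = 48 (since 63·60 = 3780).
(50 + 48) mod 60 = 38.

38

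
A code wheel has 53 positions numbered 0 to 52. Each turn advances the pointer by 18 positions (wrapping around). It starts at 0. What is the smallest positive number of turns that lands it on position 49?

41

The inverse of 18 mod 53 is 3 (since 18·3 = 54 ≡ 1).
Multiplying both sides by 3: x ≡ 3·49 = 147 ≡ 41 (mod 53).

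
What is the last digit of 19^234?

Last digits of 9^n: 9, 1 (period 2).
234 mod 2 = 0, so the last digit matches 9^2 = 1.

1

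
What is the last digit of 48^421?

Powers of 8 mod 10 repeat with period 4: 8, 4, 2, 6.
421 leaves remainder 1 on division by 4, so 48^421 ends in 8.

8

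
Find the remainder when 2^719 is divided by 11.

6

By repeated squaring mod 11: 2^1≡2, 2^2≡4, 2^4≡5, 2^8≡3, 2^16≡9, 2^32≡4, 2^64≡5, 2^128≡3, 2^256≡9, 2^512≡4.
719 = 1 + 2 + 4 + 8 + 64 + 128 + 512, so 2^719 ≡ 2·4·5·3·5·3·4 ≡ 6 (mod 11).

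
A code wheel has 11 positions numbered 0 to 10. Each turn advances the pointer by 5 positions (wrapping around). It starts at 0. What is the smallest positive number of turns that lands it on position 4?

5⁻¹ ≡ 9 (mod 11) because 5·9 = 45 = 4·11 + 1.
So x ≡ 9·4 = 36 ≡ 3 (mod 11).

3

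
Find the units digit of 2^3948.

The units digit of 2^n cycles with period 4: 2, 4, 8, 6, …
3948 mod 4 = 0, so the last digit matches 2^4 = 6.

6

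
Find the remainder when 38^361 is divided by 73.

Square-and-reduce mod 73: 38^1≡38, 38^2≡57, 38^4≡37, 38^8≡55, 38^16≡32, 38^32≡2, 38^64≡4, 38^128≡16, 38^256≡37.
361 = 1 + 8 + 32 + 64 + 256, so 38^361 ≡ 38·55·2·4·37 ≡ 38 (mod 73).

38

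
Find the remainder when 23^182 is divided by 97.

66

Square-and-reduce mod 97: 23^1≡23, 23^2≡44, 23^4≡93, 23^8≡16, 23^16≡62, 23^32≡61, 23^64≡35, 23^128≡61.
Since 182 = 2 + 4 + 16 + 32 + 128 in binary, 23^182 ≡ 44·93·62·61·61 ≡ 66 (mod 97).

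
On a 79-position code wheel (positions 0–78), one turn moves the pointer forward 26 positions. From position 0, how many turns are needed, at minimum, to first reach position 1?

26·76 = 1976 = 25·79 + 1, so 26⁻¹ ≡ 76 (mod 79).

76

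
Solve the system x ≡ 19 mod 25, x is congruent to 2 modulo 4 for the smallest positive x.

94

Since 4·19 ≡ 1 (mod 25), take x = 2 + 4·((19−2)·19 mod 25) = 2 + 4·23 = 94.
Check: 94 mod 25 = 19, 94 mod 4 = 2.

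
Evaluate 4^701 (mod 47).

Successive squares of 4 mod 47: 4^1≡4, 4^2≡16, 4^4≡21, 4^8≡18, 4^16≡42, 4^32≡25, 4^64≡14, 4^128≡8, 4^256≡17, 4^512≡7.
701 = 1 + 4 + 8 + 16 + 32 + 128 + 512, so 4^701 ≡ 4·21·18·42·25·8·7 ≡ 24 (mod 47).

24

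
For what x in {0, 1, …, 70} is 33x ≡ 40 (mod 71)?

55

33⁻¹ ≡ 28 (mod 71) because 33·28 = 924 = 13·71 + 1.
So x ≡ 28·40 = 1120 ≡ 55 (mod 71).
Check: 33·55 = 1815 = 25·71 + 40.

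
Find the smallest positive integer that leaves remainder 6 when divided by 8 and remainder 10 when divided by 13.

Since 13·5 ≡ 1 (mod 8), take x = 10 + 13·((6−10)·5 mod 8) = 10 + 13·4 = 62.
Check: 62 mod 8 = 6, 62 mod 13 = 10.

62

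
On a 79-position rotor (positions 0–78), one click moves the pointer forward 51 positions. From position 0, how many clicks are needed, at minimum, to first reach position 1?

31

79 = 1·51 + 28
51 = 1·28 + 23
28 = 1·23 + 5
23 = 4·5 + 3
5 = 1·3 + 2
3 = 1·2 + 1
2 = 2·1 + 0
Back-substituting gives 51·31 ≡ 1 (mod 79).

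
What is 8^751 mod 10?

Last digits of 8^n: 8, 4, 2, 6 (period 4).
751 leaves remainder 3 on division by 4, so 8^751 ends in 2.

2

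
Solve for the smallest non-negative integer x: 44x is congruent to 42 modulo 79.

44⁻¹ ≡ 9 (mod 79) because 44·9 = 396 = 5·79 + 1.
So x ≡ 9·42 = 378 ≡ 62 (mod 79).

62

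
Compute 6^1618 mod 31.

By repeated squaring mod 31: 6^1≡6, 6^2≡5, 6^4≡25, 6^8≡5, 6^16≡25, 6^32≡5, 6^64≡25, 6^128≡5, 6^256≡25, 6^512≡5, 6^1024≡25.
Since 1618 = 2 + 16 + 64 + 512 + 1024 in binary, 6^1618 ≡ 5·25·25·5·25 ≡ 25 (mod 31).

25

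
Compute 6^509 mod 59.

Successive squares of 6 mod 59: 6^1≡6, 6^2≡36, 6^4≡57, 6^8≡4, 6^16≡16, 6^32≡20, 6^64≡46, 6^128≡51, 6^256≡5.
Since 509 = 1 + 4 + 8 + 16 + 32 + 64 + 128 + 256 in binary, 6^509 ≡ 6·57·4·16·20·46·51·5 ≡ 43 (mod 59).

43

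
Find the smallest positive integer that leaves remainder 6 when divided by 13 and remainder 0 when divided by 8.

32

x ≡ 0 (mod 8) gives x ∈ {0, 8, 16, 24, 32}.
The first of these with x mod 13 = 6 is 32.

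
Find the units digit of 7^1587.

Powers of 7 mod 10 repeat with period 4: 7, 9, 3, 1.
1587 leaves remainder 3 on division by 4, so 7^1587 ends in 3.

3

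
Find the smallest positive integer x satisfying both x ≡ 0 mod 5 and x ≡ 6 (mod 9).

x ≡ 0 (mod 5) gives x ∈ {0, 5, 10, 15}.
The first of these with x mod 9 = 6 is 15.

15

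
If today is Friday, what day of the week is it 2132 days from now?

Tuesday

2132 − 304·7 = 4, so 2132 ≡ 4 (mod 7).
Friday + 4 days → Tuesday.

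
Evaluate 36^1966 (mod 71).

10

By repeated squaring mod 71: 36^1≡36, 36^2≡18, 36^4≡40, 36^8≡38, 36^16≡24, 36^32≡8, 36^64≡64, 36^128≡49, 36^256≡58, 36^512≡27, 36^1024≡19.
1966 = 2 + 4 + 8 + 32 + 128 + 256 + 512 + 1024, so 36^1966 ≡ 18·40·38·8·49·58·27·19 ≡ 10 (mod 71).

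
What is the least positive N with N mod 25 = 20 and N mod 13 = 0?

195

x ≡ 0 (mod 13) gives x ∈ {0, 13, 26, 39, 52, 65, 78, 91, …}.
The first of these with x mod 25 = 20 is 195.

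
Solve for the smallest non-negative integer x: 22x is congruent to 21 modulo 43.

22⁻¹ ≡ 2 (mod 43) because 22·2 = 44 = 1·43 + 1.
Multiplying both sides by 2: x ≡ 2·21 = 42 ≡ 42 (mod 43).
Check: 22·42 = 924 = 21·43 + 21.

42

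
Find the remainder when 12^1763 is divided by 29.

17

Square-and-reduce mod 29: 12^1≡12, 12^2≡28, 12^4≡1, 12^8≡1, 12^16≡1, 12^32≡1, 12^64≡1, 12^128≡1, 12^256≡1, 12^512≡1, 12^1024≡1.
Since 1763 = 1 + 2 + 32 + 64 + 128 + 512 + 1024 in binary, 12^1763 ≡ 12·28·1·1·1·1·1 ≡ 17 (mod 29).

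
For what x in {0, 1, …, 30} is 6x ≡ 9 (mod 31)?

17

The inverse of 6 mod 31 is 26 (since 6·26 = 156 ≡ 1).
So x ≡ 26·9 = 234 ≡ 17 (mod 31).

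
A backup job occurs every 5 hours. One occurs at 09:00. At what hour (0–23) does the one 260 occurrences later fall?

13

260·5 = 1300.
1300 = 54·24 + 4, so 1300 mod 24 = 4.
(9 + 4) mod 24 = 13.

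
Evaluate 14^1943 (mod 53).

26

By repeated squaring mod 53: 14^1≡14, 14^2≡37, 14^4≡44, 14^8≡28, 14^16≡42, 14^32≡15, 14^64≡13, 14^128≡10, 14^256≡47, 14^512≡36, 14^1024≡24.
1943 = 1 + 2 + 4 + 16 + 128 + 256 + 512 + 1024, so 14^1943 ≡ 14·37·44·42·10·47·36·24 ≡ 26 (mod 53).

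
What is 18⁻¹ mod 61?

17

61 = 3·18 + 7
18 = 2·7 + 4
7 = 1·4 + 3
4 = 1·3 + 1
3 = 3·1 + 0
Back-substituting gives 18·17 ≡ 1 (mod 61).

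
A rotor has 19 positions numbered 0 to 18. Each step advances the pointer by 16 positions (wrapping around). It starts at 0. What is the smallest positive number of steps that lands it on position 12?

15

16⁻¹ ≡ 6 (mod 19) because 16·6 = 96 = 5·19 + 1.
So x ≡ 6·12 = 72 ≡ 15 (mod 19).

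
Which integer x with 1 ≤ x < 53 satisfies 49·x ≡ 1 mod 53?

49·13 = 637 = 12·53 + 1, so 49⁻¹ ≡ 13 (mod 53).

13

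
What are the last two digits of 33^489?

53

By repeated squaring mod 100: 33^1≡33, 33^2≡89, 33^4≡21, 33^8≡41, 33^16≡81, 33^32≡61, 33^64≡21, 33^128≡41, 33^256≡81.
Since 489 = 1 + 8 + 32 + 64 + 128 + 256 in binary, 33^489 ≡ 33·41·61·21·41·81 ≡ 53 (mod 100).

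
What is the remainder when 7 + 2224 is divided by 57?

8

Dividing 2224 by 57 gives quotient 39 and remainder 1.
(7 + 1) mod 57 = 8.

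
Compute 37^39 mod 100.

73

Successive squares of 37 mod 100: 37^1≡37, 37^2≡69, 37^4≡61, 37^8≡21, 37^16≡41, 37^32≡81.
39 = 1 + 2 + 4 + 32, so 37^39 ≡ 37·69·61·81 ≡ 73 (mod 100).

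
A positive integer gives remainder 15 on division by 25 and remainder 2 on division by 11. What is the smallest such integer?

x ≡ 2 (mod 11) gives x ∈ {2, 13, 24, 35, 46, 57, 68, 79, …}.
The first of these with x mod 25 = 15 is 90.

90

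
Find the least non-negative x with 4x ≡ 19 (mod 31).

28

4⁻¹ ≡ 8 (mod 31) because 4·8 = 32 = 1·31 + 1.
So x ≡ 8·19 = 152 ≡ 28 (mod 31).
Check: 4·28 = 112 = 3·31 + 19.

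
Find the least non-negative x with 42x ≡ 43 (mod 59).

The inverse of 42 mod 59 is 52 (since 42·52 = 2184 ≡ 1).
Multiplying both sides by 52: x ≡ 52·43 = 2236 ≡ 53 (mod 59).
Check: 42·53 = 2226 = 37·59 + 43.

53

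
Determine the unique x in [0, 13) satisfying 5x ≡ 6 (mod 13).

9

The inverse of 5 mod 13 is 8 (since 5·8 = 40 ≡ 1).
Multiplying both sides by 8: x ≡ 8·6 = 48 ≡ 9 (mod 13).
Check: 5·9 = 45 = 3·13 + 6.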